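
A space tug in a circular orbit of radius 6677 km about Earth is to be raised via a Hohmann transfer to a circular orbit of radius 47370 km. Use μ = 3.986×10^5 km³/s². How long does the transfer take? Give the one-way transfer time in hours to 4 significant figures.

Semi-major axis of the transfer orbit: a_t = (6677 + 47370)/2 = 27023.5 km.
Transfer time t = π√(a_t³/μ) = π√((27023.5)³ / 3.986×10^5) = 22105 s.
Converting: 22105 s ÷ 3600 s/hour = 6.140 hours.

t = 6.140 hours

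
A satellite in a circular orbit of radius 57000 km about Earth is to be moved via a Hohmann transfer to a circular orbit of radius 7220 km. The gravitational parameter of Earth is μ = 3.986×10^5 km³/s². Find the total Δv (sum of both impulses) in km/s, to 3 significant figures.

Δv = 3.86 km/s

Transfer-ellipse semi-major axis a_t = (r₁ + r₂)/2 = (57000 + 7220)/2 = 32110 km.
At r₁ the circular-orbit speed is v₁ = √(μ/r₁) = 2.6444 km/s.
On the transfer ellipse at r₁, vis-viva gives v_a = √[μ(2/r₁ − 1/a_t)] = 1.2539 km/s.
First burn Δv₁ = |v_a − v₁| = 1.3905 km/s.
Circular speed at r₂: v₂ = √(μ/r₂) = 7.4302 km/s.
Transfer-orbit speed at r₂: v_p = √[μ(2/r₂ − 1/a_t)] = 9.8996 km/s.
Second burn Δv₂ = |v₂ − v_p| = 2.4694 km/s.
Total Δv = Δv₁ + Δv₂ = 3.860 km/s.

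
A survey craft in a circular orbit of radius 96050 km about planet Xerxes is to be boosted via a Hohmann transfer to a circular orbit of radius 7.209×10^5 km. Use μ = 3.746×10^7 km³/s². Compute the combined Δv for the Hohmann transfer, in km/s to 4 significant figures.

Δv = 10.20 km/s

The Hohmann ellipse has a_t = (r₁ + r₂)/2 = 4.08475×10^5 km.
At r₁ the circular-orbit speed is v₁ = √(μ/r₁) = 19.749 km/s.
Transfer-orbit speed at r₁ (v² = μ(2/r − 1/a)): v_p = √[μ(2/r₁ − 1/a_t)] = 26.236 km/s.
First burn Δv₁ = |v_p − v₁| = 6.487 km/s.
At r₂, v₂ = √(μ/r₂) = 7.209 km/s.
Transfer-orbit speed at r₂: v_a = √[μ(2/r₂ − 1/a_t)] = 3.496 km/s.
Second burn Δv₂ = |v₂ − v_a| = 3.713 km/s.
Δv = Δv₁ + Δv₂ = 6.487 + 3.713 = 10.20 km/s.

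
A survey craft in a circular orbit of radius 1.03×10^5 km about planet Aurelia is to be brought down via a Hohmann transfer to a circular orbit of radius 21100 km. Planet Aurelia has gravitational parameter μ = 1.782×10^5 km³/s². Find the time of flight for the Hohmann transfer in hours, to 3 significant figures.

t = 32.0 hours

Semi-major axis of the transfer orbit: a_t = (1.030×10^5 + 21100)/2 = 62050 km.
Transfer time t = π√(a_t³/μ) = π√((62050)³ / 1.782×10^5) = 1.1503×10^5 s.
Converting: 1.1503×10^5 s ÷ 3600 s/hour = 32.0 hours.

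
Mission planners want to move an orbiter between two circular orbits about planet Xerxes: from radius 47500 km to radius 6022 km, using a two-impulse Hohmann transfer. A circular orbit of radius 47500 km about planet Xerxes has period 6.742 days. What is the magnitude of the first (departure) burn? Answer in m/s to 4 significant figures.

Δv₁ = 269.3 m/s

From Kepler's third law T² = 4π²r³/μ at r = 47500 km, T = 6.742 days = 6.742 × 86400 s = 5.825088×10^5 s: μ = 4π²r³/T² = 12469.1 km³/s².
Semi-major axis of the transfer orbit: a_t = (47500 + 6022)/2 = 26761 km.
On the circular orbit at r = 47500 km, v_c = √(μ/r) = 0.51236 km/s.
Vis-viva on the transfer ellipse at r = 47500 km gives v_t = √[μ(2/r − 1/a_t)] = 0.24305 km/s.
Δv₁ = |v_t − v_c| = |0.24305 − 0.51236| = 0.2693 km/s.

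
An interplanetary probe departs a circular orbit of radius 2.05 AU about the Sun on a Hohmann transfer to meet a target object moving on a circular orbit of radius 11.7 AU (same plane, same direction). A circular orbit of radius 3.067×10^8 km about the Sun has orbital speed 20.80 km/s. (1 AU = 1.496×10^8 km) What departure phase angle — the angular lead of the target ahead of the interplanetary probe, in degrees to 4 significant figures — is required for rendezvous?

φ = 98.92°

From the circular-orbit relation v² = μ/r at r = 3.067×10^8 km: μ = v²r = (20.80)² × 3.067×10^8 = 1.32691×10^11 km³/s².
In km: r₁ = 2.05 × 1.496×10^8 = 3.0668×10^8 km; r₂ = 11.7 × 1.496×10^8 = 1.75032×10^9 km.
Semi-major axis of the transfer orbit: a_t = (3.0668×10^8 + 1.75032×10^9)/2 = 1.0285×10^9 km.
Transfer time t = π√(a_t³/μ) = 2.845×10^8 s.
The target's mean motion on its circular orbit is ω₂ = √(μ/r₂³) = 4.974×10^-9 rad/s.
Angle swept by the target during transfer: ω₂·t = 1.4151 rad = 81.08°.
Arrival is 180° from departure on the ellipse, so φ = 180° − 81.08° = 98.92°.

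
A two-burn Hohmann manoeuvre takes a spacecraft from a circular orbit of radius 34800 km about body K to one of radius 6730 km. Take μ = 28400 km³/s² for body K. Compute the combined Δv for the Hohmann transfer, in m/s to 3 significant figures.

The Hohmann ellipse has a_t = (r₁ + r₂)/2 = 20765 km.
At r₁ the circular-orbit speed is v₁ = √(μ/r₁) = 0.9034 km/s.
On the transfer ellipse at r₁, v² = μ(2/r − 1/a) gives v_a = √[μ(2/r₁ − 1/a_t)] = 0.5143 km/s.
First burn Δv₁ = |v_a − v₁| = 0.3891 km/s.
At r₂, v₂ = √(μ/r₂) = 2.0542 km/s.
Transfer-orbit speed at r₂: v_p = √[μ(2/r₂ − 1/a_t)] = 2.6593 km/s.
Second burn Δv₂ = |v₂ − v_p| = 0.6051 km/s.
Total Δv = Δv₁ + Δv₂ = 0.9942 km/s.

Δv = 994 m/s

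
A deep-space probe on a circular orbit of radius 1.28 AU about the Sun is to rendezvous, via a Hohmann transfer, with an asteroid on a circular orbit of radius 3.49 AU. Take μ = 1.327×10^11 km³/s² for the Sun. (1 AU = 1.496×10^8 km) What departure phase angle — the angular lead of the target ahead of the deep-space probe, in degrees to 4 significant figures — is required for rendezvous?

φ = 78.31°

In km: r₁ = 1.28 × 1.496×10^8 = 1.91488×10^8 km; r₂ = 3.49 × 1.496×10^8 = 5.22104×10^8 km.
Transfer-ellipse semi-major axis a_t = (r₁ + r₂)/2 = (1.91488×10^8 + 5.22104×10^8)/2 = 3.56796×10^8 km.
Transfer time t = π√(a_t³/μ) = 5.8123×10^7 s.
The target's mean motion on its circular orbit is ω₂ = √(μ/r₂³) = 3.0535×10^-8 rad/s.
Angle swept by the target during transfer: ω₂·t = 1.7748 rad = 101.69°.
The deep-space probe traverses 180° on the transfer ellipse, so the target must lead by 180° − 101.69° = 78.31°.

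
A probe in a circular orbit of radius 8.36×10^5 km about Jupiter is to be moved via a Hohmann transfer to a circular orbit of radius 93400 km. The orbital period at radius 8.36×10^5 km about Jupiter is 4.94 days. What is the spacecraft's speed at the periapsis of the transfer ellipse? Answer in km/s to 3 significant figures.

From Kepler's third law T² = 4π²r³/μ at r = 8.36×10^5 km, T = 4.94 days = 4.94 × 86400 s = 4.26816×10^5 s: μ = 4π²r³/T² = 1.26619×10^8 km³/s².
The Hohmann ellipse has a_t = (r₁ + r₂)/2 = 4.647×10^5 km.
The periapsis of the transfer ellipse is at r = 93400 km.
From the vis-viva equation, v = √[μ(2/r − 1/a_t)] = 49.38 km/s.

v = 49.4 km/s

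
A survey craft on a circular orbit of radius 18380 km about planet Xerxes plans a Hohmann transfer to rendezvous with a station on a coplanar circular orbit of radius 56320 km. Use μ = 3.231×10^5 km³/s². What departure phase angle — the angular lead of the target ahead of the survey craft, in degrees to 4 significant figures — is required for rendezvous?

φ = 82.79°

The Hohmann ellipse has a_t = (r₁ + r₂)/2 = 37350 km.
Transfer time t = π√(a_t³/μ) = 39894.89 s.
The target's mean motion on its circular orbit is ω₂ = √(μ/r₂³) = 4.252796×10^-5 rad/s.
Angle swept by the target during transfer: ω₂·t = 1.6966 rad = 97.21°.
Arrival is 180° from departure on the ellipse, so φ = 180° − 97.21° = 82.79°.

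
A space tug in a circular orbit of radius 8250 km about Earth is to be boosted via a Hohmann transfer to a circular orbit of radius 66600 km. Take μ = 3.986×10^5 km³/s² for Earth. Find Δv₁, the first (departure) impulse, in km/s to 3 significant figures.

Δv₁ = 2.32 km/s

The Hohmann ellipse has a_t = (r₁ + r₂)/2 = 37425 km.
On the circular orbit at r = 8250 km, v_c = √(μ/r) = 6.951 km/s.
Vis-viva on the transfer ellipse at r = 8250 km gives v_t = √[μ(2/r − 1/a_t)] = 9.273 km/s.
Δv₁ = |v_t − v_c| = |9.273 − 6.951| = 2.322 km/s.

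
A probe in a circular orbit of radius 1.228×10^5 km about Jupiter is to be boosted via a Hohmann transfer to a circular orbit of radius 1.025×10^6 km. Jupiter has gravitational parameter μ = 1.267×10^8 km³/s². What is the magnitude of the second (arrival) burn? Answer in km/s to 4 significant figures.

Δv₂ = 5.975 km/s

Semi-major axis of the transfer orbit: a_t = (1.228×10^5 + 1.025×10^6)/2 = 5.739×10^5 km.
On the circular orbit at r = 1.025×10^6 km, v_c = √(μ/r) = 11.118 km/s.
Vis-viva on the transfer ellipse at r = 1.025×10^6 km gives v_t = √[μ(2/r − 1/a_t)] = 5.1429 km/s.
Δv₂ = |v_t − v_c| = |5.1429 − 11.118| = 5.975 km/s.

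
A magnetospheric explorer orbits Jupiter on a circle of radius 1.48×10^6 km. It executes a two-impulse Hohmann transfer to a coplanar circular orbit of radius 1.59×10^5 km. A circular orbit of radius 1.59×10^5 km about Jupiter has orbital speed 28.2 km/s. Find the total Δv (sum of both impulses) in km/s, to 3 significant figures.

From the circular-orbit relation v² = μ/r at r = 1.59×10^5 km: μ = v²r = (28.2)² × 1.59×10^5 = 1.26443×10^8 km³/s².
The Hohmann ellipse has a_t = (r₁ + r₂)/2 = 8.195×10^5 km.
At r₁ the circular-orbit speed is v₁ = √(μ/r₁) = 9.243 km/s.
On the transfer ellipse at r₁, vis-viva equation gives v_a = √[μ(2/r₁ − 1/a_t)] = 4.071 km/s.
First burn Δv₁ = |v_a − v₁| = 5.172 km/s.
Circular speed at r₂: v₂ = √(μ/r₂) = 28.200 km/s.
Transfer-orbit speed at r₂: v_p = √[μ(2/r₂ − 1/a_t)] = 37.897 km/s.
Second burn Δv₂ = |v₂ − v_p| = 9.697 km/s.
Total Δv = Δv₁ + Δv₂ = 14.87 km/s.

Δv = 14.9 km/s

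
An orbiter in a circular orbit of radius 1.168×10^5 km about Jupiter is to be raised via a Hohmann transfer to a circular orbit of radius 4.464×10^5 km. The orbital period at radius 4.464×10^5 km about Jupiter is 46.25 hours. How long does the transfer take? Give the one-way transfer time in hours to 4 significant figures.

t = 11.59 hours

From Kepler's third law T² = 4π²r³/μ at r = 4.464×10^5 km, T = 46.25 hours = 46.25 × 3600 s = 1.665×10^5 s: μ = 4π²r³/T² = 1.26679×10^8 km³/s².
The Hohmann ellipse has a_t = (r₁ + r₂)/2 = 2.816×10^5 km.
Half the transfer-orbit period gives t = π√(a_t³/μ) = 41710 s.
Converting: 41710 s ÷ 3600 s/hour = 11.59 hours.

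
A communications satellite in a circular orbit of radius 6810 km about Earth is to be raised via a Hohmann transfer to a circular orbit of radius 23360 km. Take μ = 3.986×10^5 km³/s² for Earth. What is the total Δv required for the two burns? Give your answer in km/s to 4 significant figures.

Δv = 3.225 km/s

Semi-major axis of the transfer orbit: a_t = (6810 + 23360)/2 = 15085 km.
Circular speed at r₁: v₁ = √(μ/r₁) = √(3.986×10^5/6810) = 7.6506 km/s.
Transfer-orbit speed at r₁ (v² = μ(2/r − 1/a)): v_p = √[μ(2/r₁ − 1/a_t)] = 9.5205 km/s.
First burn Δv₁ = |v_p − v₁| = 1.870 km/s.
Circular speed at r₂: v₂ = √(μ/r₂) = 4.1308 km/s.
Transfer-orbit speed at r₂: v_a = √[μ(2/r₂ − 1/a_t)] = 2.7754 km/s.
Second burn Δv₂ = |v₂ − v_a| = 1.355 km/s.
Δv = Δv₁ + Δv₂ = 1.870 + 1.355 = 3.225 km/s.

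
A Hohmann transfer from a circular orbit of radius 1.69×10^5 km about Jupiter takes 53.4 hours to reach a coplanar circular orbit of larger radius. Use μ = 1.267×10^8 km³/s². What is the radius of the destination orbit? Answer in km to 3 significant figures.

r₂ = 1.39×10^6 km

Transfer time t = 53.4 hours = 1.9224×10^5 s, and t = π√(a_t³/μ).
So a_t = (μ t²/π²)^(1/3) = (1.267×10^8 × (1.9224×10^5)² / π²)^(1/3) = 7.7993×10^5 km.
Since a_t = (r₁ + r₂)/2, r₂ = 2a_t − r₁ = 2×7.7993×10^5 − 1.690×10^5 = 1.39086×10^6 km.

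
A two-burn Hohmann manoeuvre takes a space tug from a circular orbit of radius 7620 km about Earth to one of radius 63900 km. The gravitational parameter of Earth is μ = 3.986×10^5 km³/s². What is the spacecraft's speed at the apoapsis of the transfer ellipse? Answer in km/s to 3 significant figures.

v = 1.15 km/s

Transfer-ellipse semi-major axis a_t = (r₁ + r₂)/2 = (7620 + 63900)/2 = 35760 km.
At apoapsis, r = 63900 km.
Vis-viva: v = √[μ(2/r − 1/a_t)] = √[3.986×10^5 × (2/63900 − 1/35760)] = 1.153 km/s.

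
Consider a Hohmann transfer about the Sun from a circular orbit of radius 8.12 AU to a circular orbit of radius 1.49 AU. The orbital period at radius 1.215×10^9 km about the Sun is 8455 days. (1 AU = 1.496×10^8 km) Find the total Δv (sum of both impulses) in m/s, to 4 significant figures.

From Kepler's third law T² = 4π²r³/μ at r = 1.215×10^9 km, T = 8455 days = 8455 × 86400 s = 7.30512×10^8 s: μ = 4π²r³/T² = 1.32689×10^11 km³/s².
In km: r₁ = 8.12 × 1.496×10^8 = 1.214752×10^9 km; r₂ = 1.49 × 1.496×10^8 = 2.22904×10^8 km.
Transfer-ellipse semi-major axis a_t = (r₁ + r₂)/2 = (1.214752×10^9 + 2.22904×10^8)/2 = 7.18828×10^8 km.
Circular speed at r₁: v₁ = √(μ/r₁) = √(1.32689×10^11/1.214752×10^9) = 10.451 km/s.
On the transfer ellipse at r₁, vis-viva gives v_a = √[μ(2/r₁ − 1/a_t)] = 5.8200 km/s.
First burn Δv₁ = |v_a − v₁| = 4.631 km/s.
At r₂, v₂ = √(μ/r₂) = 24.398 km/s.
Transfer-orbit speed at r₂: v_p = √[μ(2/r₂ − 1/a_t)] = 31.717 km/s.
Second burn Δv₂ = |v₂ − v_p| = 7.319 km/s.
Total Δv = Δv₁ + Δv₂ = 11.95 km/s.

Δv = 11950 m/s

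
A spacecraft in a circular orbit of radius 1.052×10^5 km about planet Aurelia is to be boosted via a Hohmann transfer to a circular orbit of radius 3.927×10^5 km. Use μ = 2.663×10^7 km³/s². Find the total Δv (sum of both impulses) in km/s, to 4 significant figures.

Δv = 6.954 km/s

Transfer-ellipse semi-major axis a_t = (r₁ + r₂)/2 = (1.052×10^5 + 3.927×10^5)/2 = 2.4895×10^5 km.
At r₁ the circular-orbit speed is v₁ = √(μ/r₁) = 15.9103 km/s.
Transfer-orbit speed at r₁ (vis-viva equation): v_p = √[μ(2/r₁ − 1/a_t)] = 19.9826 km/s.
First burn Δv₁ = |v_p − v₁| = 4.072 km/s.
At r₂, v₂ = √(μ/r₂) = 8.235 km/s.
Transfer-orbit speed at r₂: v_a = √[μ(2/r₂ − 1/a_t)] = 5.353 km/s.
Second burn Δv₂ = |v₂ − v_a| = 2.882 km/s.
Δv = Δv₁ + Δv₂ = 4.072 + 2.882 = 6.954 km/s.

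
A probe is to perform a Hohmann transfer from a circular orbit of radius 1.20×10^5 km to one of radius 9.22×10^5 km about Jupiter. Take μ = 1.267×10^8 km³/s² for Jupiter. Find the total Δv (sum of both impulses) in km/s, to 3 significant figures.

Δv = 16.8 km/s

Semi-major axis of the transfer orbit: a_t = (1.200×10^5 + 9.220×10^5)/2 = 5.210×10^5 km.
Circular speed at r₁: v₁ = √(μ/r₁) = √(1.267×10^8/1.200×10^5) = 32.494 km/s.
Transfer-orbit speed at r₁ (v² = μ(2/r − 1/a)): v_p = √[μ(2/r₁ − 1/a_t)] = 43.226 km/s.
First burn Δv₁ = |v_p − v₁| = 10.73 km/s.
Circular speed at r₂: v₂ = √(μ/r₂) = 11.723 km/s.
Transfer-orbit speed at r₂: v_a = √[μ(2/r₂ − 1/a_t)] = 5.6259 km/s.
Second burn Δv₂ = |v₂ − v_a| = 6.097 km/s.
Δv = Δv₁ + Δv₂ = 10.73 + 6.097 = 16.83 km/s.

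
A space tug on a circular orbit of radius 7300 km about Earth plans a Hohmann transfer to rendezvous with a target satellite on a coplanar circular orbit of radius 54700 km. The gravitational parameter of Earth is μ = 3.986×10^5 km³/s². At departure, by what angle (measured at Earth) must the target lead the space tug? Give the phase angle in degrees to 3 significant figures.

φ = 103°

The Hohmann ellipse has a_t = (r₁ + r₂)/2 = 31000 km.
The half-period of the transfer ellipse is t = π√(a_t³/μ) = 27159.6 s.
Target angular speed ω₂ = √(μ/r₂³) = 4.93501×10^-5 rad/s.
Angle swept by the target during transfer: ω₂·t = 1.34033 rad = 76.80°.
Arrival is 180° from departure on the ellipse, so φ = 180° − 76.80° = 103°.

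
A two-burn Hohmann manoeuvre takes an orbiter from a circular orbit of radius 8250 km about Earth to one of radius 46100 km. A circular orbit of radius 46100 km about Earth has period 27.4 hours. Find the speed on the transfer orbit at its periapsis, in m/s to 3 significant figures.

v = 9040 m/s

From Kepler's third law T² = 4π²r³/μ at r = 46100 km, T = 27.4 hours = 27.4 × 3600 s = 98640 s: μ = 4π²r³/T² = 3.97518×10^5 km³/s².
Transfer-ellipse semi-major axis a_t = (r₁ + r₂)/2 = (8250 + 46100)/2 = 27175 km.
The periapsis of the transfer ellipse is at r = 8250 km.
From the vis-viva equation, v = √[μ(2/r − 1/a_t)] = 9.041 km/s.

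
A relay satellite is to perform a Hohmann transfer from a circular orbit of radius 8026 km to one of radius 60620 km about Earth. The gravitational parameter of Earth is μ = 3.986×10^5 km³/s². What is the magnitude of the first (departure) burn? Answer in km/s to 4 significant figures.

Semi-major axis of the transfer orbit: a_t = (8026 + 60620)/2 = 34323 km.
On the circular orbit at r = 8026 km, v_c = √(μ/r) = 7.0472 km/s.
Vis-viva on the transfer ellipse at r = 8026 km gives v_t = √[μ(2/r − 1/a_t)] = 9.3656 km/s.
Δv₁ = |v_t − v_c| = |9.3656 − 7.0472| = 2.318 km/s.

Δv₁ = 2.318 km/s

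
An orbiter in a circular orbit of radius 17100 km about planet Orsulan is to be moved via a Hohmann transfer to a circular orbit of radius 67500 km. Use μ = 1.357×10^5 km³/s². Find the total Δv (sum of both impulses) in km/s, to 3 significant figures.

Δv = 1.26 km/s

Semi-major axis of the transfer orbit: a_t = (17100 + 67500)/2 = 42300 km.
Circular speed at r₁: v₁ = √(μ/r₁) = √(1.357×10^5/17100) = 2.81703 km/s.
On the transfer ellipse at r₁, vis-viva gives v_p = √[μ(2/r₁ − 1/a_t)] = 3.55855 km/s.
First burn Δv₁ = |v_p − v₁| = 0.7415 km/s.
At r₂, v₂ = √(μ/r₂) = 1.4179 km/s.
Transfer-orbit speed at r₂: v_a = √[μ(2/r₂ − 1/a_t)] = 0.90150 km/s.
Second burn Δv₂ = |v₂ − v_a| = 0.5164 km/s.
Δv = Δv₁ + Δv₂ = 0.7415 + 0.5164 = 1.258 km/s.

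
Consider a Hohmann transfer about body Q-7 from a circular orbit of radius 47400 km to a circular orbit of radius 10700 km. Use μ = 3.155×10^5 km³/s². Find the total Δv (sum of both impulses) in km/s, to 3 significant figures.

Δv = 2.52 km/s

Transfer-ellipse semi-major axis a_t = (r₁ + r₂)/2 = (47400 + 10700)/2 = 29050 km.
Circular speed at r₁: v₁ = √(μ/r₁) = √(3.155×10^5/47400) = 2.580 km/s.
On the transfer ellipse at r₁, v² = μ(2/r − 1/a) gives v_a = √[μ(2/r₁ − 1/a_t)] = 1.566 km/s.
First burn Δv₁ = |v_a − v₁| = 1.014 km/s.
At r₂, v₂ = √(μ/r₂) = 5.430 km/s.
Transfer-orbit speed at r₂: v_p = √[μ(2/r₂ − 1/a_t)] = 6.936 km/s.
Second burn Δv₂ = |v₂ − v_p| = 1.506 km/s.
Total Δv = Δv₁ + Δv₂ = 2.520 km/s.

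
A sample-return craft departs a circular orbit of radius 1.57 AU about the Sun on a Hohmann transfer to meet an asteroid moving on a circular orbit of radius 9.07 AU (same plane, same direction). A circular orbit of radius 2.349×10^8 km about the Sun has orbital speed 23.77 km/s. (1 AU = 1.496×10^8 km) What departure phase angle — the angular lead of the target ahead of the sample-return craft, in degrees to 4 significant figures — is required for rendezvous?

φ = 99.14°

From the circular-orbit relation v² = μ/r at r = 2.349×10^8 km: μ = v²r = (23.77)² × 2.349×10^8 = 1.32722×10^11 km³/s².
In km: r₁ = 1.57 × 1.496×10^8 = 2.34872×10^8 km; r₂ = 9.07 × 1.496×10^8 = 1.356872×10^9 km.
Semi-major axis of the transfer orbit: a_t = (2.34872×10^8 + 1.356872×10^9)/2 = 7.95872×10^8 km.
Transfer time t = π√(a_t³/μ) = 1.9362×10^8 s.
Target angular speed ω₂ = √(μ/r₂³) = 7.2889×10^-9 rad/s.
Angle swept by the target during transfer: ω₂·t = 1.4113 rad = 80.86°.
Arrival is 180° from departure on the ellipse, so φ = 180° − 80.86° = 99.14°.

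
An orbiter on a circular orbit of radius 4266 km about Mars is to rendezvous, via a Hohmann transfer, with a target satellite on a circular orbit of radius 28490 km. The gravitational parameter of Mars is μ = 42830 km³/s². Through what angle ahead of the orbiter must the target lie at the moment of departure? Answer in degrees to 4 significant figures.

φ = 101.5°

Semi-major axis of the transfer orbit: a_t = (4266 + 28490)/2 = 16378 km.
The half-period of the transfer ellipse is t = π√(a_t³/μ) = 31818 s.
Target angular speed ω₂ = √(μ/r₂³) = 4.3036×10^-5 rad/s.
Angle swept by the target during transfer: ω₂·t = 1.3693 rad = 78.46°.
Arrival is 180° from departure on the ellipse, so φ = 180° − 78.46° = 101.5°.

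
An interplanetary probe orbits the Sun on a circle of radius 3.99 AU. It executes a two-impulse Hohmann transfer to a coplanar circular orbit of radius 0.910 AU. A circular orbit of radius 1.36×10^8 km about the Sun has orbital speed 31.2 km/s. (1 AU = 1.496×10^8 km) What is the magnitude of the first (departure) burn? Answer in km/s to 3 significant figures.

Δv₁ = 5.82 km/s

From the circular-orbit relation v² = μ/r at r = 1.36×10^8 km: μ = v²r = (31.2)² × 1.36×10^8 = 1.32388×10^11 km³/s².
In km: r₁ = 3.99 × 1.496×10^8 = 5.96904×10^8 km; r₂ = 0.910 × 1.496×10^8 = 1.36136×10^8 km.
Transfer-ellipse semi-major axis a_t = (r₁ + r₂)/2 = (5.96904×10^8 + 1.36136×10^8)/2 = 3.6652×10^8 km.
Circular speed at r = 5.96904×10^8 km: v_c = √(μ/r) = 14.8926 km/s.
Transfer-orbit speed at the same r (vis-viva, a = a_t): v_t = √[μ(2/r − 1/a_t)] = 9.07631 km/s.
Δv₁ = |v_t − v_c| = |9.07631 − 14.8926| = 5.816 km/s.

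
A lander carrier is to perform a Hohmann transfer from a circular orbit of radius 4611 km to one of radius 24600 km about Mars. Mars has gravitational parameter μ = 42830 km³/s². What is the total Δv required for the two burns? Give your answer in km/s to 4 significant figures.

Δv = 1.486 km/s

The Hohmann ellipse has a_t = (r₁ + r₂)/2 = 14605.5 km.
Circular speed at r₁: v₁ = √(μ/r₁) = √(42830/4611) = 3.04773 km/s.
On the transfer ellipse at r₁, v² = μ(2/r − 1/a) gives v_p = √[μ(2/r₁ − 1/a_t)] = 3.95536 km/s.
First burn Δv₁ = |v_p − v₁| = 0.9076 km/s.
Circular speed at r₂: v₂ = √(μ/r₂) = 1.3195 km/s.
Transfer-orbit speed at r₂: v_a = √[μ(2/r₂ − 1/a_t)] = 0.74139 km/s.
Second burn Δv₂ = |v₂ − v_a| = 0.5781 km/s.
Δv = Δv₁ + Δv₂ = 0.9076 + 0.5781 = 1.486 km/s.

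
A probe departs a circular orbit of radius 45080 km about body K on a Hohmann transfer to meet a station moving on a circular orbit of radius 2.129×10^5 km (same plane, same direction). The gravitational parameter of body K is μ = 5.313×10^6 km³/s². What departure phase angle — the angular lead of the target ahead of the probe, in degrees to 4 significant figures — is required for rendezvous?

Transfer-ellipse semi-major axis a_t = (r₁ + r₂)/2 = (45080 + 2.129×10^5)/2 = 1.2899×10^5 km.
The half-period of the transfer ellipse is t = π√(a_t³/μ) = 63141.4 s.
The target's mean motion on its circular orbit is ω₂ = √(μ/r₂³) = 2.34642×10^-5 rad/s.
Angle swept by the target during transfer: ω₂·t = 1.4816 rad = 84.89°.
The probe traverses 180° on the transfer ellipse, so the target must lead by 180° − 84.89° = 95.11°.

φ = 95.11°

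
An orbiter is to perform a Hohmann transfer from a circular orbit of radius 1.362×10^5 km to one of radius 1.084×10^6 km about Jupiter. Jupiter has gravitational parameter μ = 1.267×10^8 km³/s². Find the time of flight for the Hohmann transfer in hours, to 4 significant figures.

t = 36.95 hours

Semi-major axis of the transfer orbit: a_t = (1.362×10^5 + 1.084×10^6)/2 = 6.101×10^5 km.
Half the transfer-orbit period gives t = π√(a_t³/μ) = 1.33004×10^5 s.
Converting: 1.33004×10^5 s ÷ 3600 s/hour = 36.95 hours.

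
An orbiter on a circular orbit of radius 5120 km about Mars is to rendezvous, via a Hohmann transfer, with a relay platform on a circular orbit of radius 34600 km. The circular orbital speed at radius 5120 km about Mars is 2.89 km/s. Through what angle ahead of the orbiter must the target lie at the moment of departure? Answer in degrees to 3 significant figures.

From the circular-orbit relation v² = μ/r at r = 5120 km: μ = v²r = (2.89)² × 5120 = 42762.8 km³/s².
Semi-major axis of the transfer orbit: a_t = (5120 + 34600)/2 = 19860 km.
Transfer time t = π√(a_t³/μ) = 42520 s.
Target angular speed ω₂ = √(μ/r₂³) = 3.213×10^-5 rad/s.
Angle swept by the target during transfer: ω₂·t = 1.3662 rad = 78.28°.
Arrival is 180° from departure on the ellipse, so φ = 180° − 78.28° = 102°.

φ = 102°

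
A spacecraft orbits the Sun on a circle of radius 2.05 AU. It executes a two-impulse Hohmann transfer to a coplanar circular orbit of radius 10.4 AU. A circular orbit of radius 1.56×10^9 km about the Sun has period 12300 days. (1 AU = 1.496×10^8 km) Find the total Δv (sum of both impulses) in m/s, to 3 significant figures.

From Kepler's third law T² = 4π²r³/μ at r = 1.56×10^9 km, T = 12300 days = 12300 × 86400 s = 1.06272×10^9 s: μ = 4π²r³/T² = 1.32708×10^11 km³/s².
In km: r₁ = 2.05 × 1.496×10^8 = 3.0668×10^8 km; r₂ = 10.4 × 1.496×10^8 = 1.55584×10^9 km.
Transfer-ellipse semi-major axis a_t = (r₁ + r₂)/2 = (3.0668×10^8 + 1.55584×10^9)/2 = 9.3126×10^8 km.
At r₁ the circular-orbit speed is v₁ = √(μ/r₁) = 20.802 km/s.
On the transfer ellipse at r₁, vis-viva gives v_p = √[μ(2/r₁ − 1/a_t)] = 26.888 km/s.
First burn Δv₁ = |v_p − v₁| = 6.086 km/s.
Circular speed at r₂: v₂ = √(μ/r₂) = 9.236 km/s.
Transfer-orbit speed at r₂: v_a = √[μ(2/r₂ − 1/a_t)] = 5.300 km/s.
Second burn Δv₂ = |v₂ − v_a| = 3.936 km/s.
Total Δv = Δv₁ + Δv₂ = 10.02 km/s.

Δv = 10000 m/s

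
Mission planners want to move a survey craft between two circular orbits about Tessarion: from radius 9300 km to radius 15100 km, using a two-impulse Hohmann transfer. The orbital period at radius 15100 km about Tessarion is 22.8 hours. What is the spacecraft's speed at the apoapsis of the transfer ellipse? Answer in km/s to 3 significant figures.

From Kepler's third law T² = 4π²r³/μ at r = 15100 km, T = 22.8 hours = 22.8 × 3600 s = 82080 s: μ = 4π²r³/T² = 20175.1 km³/s².
The Hohmann ellipse has a_t = (r₁ + r₂)/2 = 12200 km.
At apoapsis, r = 15100 km.
Vis-viva: v = √[μ(2/r − 1/a_t)] = √[20175.1 × (2/15100 − 1/12200)] = 1.009 km/s.

v = 1.01 km/s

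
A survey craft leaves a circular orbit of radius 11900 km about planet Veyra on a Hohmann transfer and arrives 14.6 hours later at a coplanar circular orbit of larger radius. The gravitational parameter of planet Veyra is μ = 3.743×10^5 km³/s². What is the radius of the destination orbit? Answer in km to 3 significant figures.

Transfer time t = 14.6 hours = 52560 s, and t = π√(a_t³/μ).
So a_t = (μ t²/π²)^(1/3) = (3.743×10^5 × (52560)² / π²)^(1/3) = 47142 km.
Since a_t = (r₁ + r₂)/2, r₂ = 2a_t − r₁ = 2×47142 − 11900 = 82384 km.

r₂ = 82400 km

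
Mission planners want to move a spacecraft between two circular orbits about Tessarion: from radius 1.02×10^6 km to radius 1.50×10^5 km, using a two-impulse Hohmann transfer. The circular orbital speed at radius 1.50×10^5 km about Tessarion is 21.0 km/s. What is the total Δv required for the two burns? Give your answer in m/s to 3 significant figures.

From the circular-orbit relation v² = μ/r at r = 1.50×10^5 km: μ = v²r = (21.0)² × 1.50×10^5 = 6.61500×10^7 km³/s².
Transfer-ellipse semi-major axis a_t = (r₁ + r₂)/2 = (1.020×10^6 + 1.500×10^5)/2 = 5.850×10^5 km.
At r₁ the circular-orbit speed is v₁ = √(μ/r₁) = 8.053 km/s.
On the transfer ellipse at r₁, vis-viva equation gives v_a = √[μ(2/r₁ − 1/a_t)] = 4.078 km/s.
First burn Δv₁ = |v_a − v₁| = 3.975 km/s.
Circular speed at r₂: v₂ = √(μ/r₂) = 21.000 km/s.
Transfer-orbit speed at r₂: v_p = √[μ(2/r₂ − 1/a_t)] = 27.729 km/s.
Second burn Δv₂ = |v₂ − v_p| = 6.729 km/s.
Δv = Δv₁ + Δv₂ = 3.975 + 6.729 = 10.70 km/s.

Δv = 10700 m/s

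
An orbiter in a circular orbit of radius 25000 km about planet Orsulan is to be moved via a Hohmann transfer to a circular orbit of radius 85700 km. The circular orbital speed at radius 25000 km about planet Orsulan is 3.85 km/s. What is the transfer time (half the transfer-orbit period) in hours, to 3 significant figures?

From the circular-orbit relation v² = μ/r at r = 25000 km: μ = v²r = (3.85)² × 25000 = 3.70563×10^5 km³/s².
The Hohmann ellipse has a_t = (r₁ + r₂)/2 = 55350 km.
By Kepler's third law the transfer-orbit period is T = 2π√(a_t³/μ), so t = T/2 = 67200 s.
Converting: 67200 s ÷ 3600 s/hour = 18.7 hours.

t = 18.7 hours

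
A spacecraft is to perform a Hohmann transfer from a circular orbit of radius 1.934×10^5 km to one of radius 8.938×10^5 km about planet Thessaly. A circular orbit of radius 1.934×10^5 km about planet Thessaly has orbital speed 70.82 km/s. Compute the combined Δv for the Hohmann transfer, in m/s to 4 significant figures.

From the circular-orbit relation v² = μ/r at r = 1.934×10^5 km: μ = v²r = (70.82)² × 1.934×10^5 = 9.69992×10^8 km³/s².
Transfer-ellipse semi-major axis a_t = (r₁ + r₂)/2 = (1.934×10^5 + 8.938×10^5)/2 = 5.436×10^5 km.
At r₁ the circular-orbit speed is v₁ = √(μ/r₁) = 70.82 km/s.
Transfer-orbit speed at r₁ (v² = μ(2/r − 1/a)): v_p = √[μ(2/r₁ − 1/a_t)] = 90.81 km/s.
First burn Δv₁ = |v_p − v₁| = 19.99 km/s.
At r₂, v₂ = √(μ/r₂) = 32.94 km/s.
Transfer-orbit speed at r₂: v_a = √[μ(2/r₂ − 1/a_t)] = 19.65 km/s.
Second burn Δv₂ = |v₂ − v_a| = 13.29 km/s.
Δv = Δv₁ + Δv₂ = 19.99 + 13.29 = 33.28 km/s.

Δv = 33280 m/s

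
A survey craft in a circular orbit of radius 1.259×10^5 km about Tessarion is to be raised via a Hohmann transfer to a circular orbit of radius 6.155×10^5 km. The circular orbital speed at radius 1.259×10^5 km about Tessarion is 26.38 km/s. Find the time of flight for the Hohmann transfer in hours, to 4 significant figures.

t = 21.04 hours

From the circular-orbit relation v² = μ/r at r = 1.259×10^5 km: μ = v²r = (26.38)² × 1.259×10^5 = 8.76144×10^7 km³/s².
The Hohmann ellipse has a_t = (r₁ + r₂)/2 = 3.707×10^5 km.
By Kepler's third law the transfer-orbit period is T = 2π√(a_t³/μ), so t = T/2 = 75750 s.
Converting: 75750 s ÷ 3600 s/hour = 21.04 hours.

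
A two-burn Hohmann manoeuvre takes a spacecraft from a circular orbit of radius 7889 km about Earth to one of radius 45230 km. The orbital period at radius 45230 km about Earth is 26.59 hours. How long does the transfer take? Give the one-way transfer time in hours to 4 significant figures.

From Kepler's third law T² = 4π²r³/μ at r = 45230 km, T = 26.59 hours = 26.59 × 3600 s = 95724 s: μ = 4π²r³/T² = 3.98656×10^5 km³/s².
The Hohmann ellipse has a_t = (r₁ + r₂)/2 = 26559.5 km.
Half the transfer-orbit period gives t = π√(a_t³/μ) = 21536.8 s.
Converting: 21536.8 s ÷ 3600 s/hour = 5.982 hours.

t = 5.982 hours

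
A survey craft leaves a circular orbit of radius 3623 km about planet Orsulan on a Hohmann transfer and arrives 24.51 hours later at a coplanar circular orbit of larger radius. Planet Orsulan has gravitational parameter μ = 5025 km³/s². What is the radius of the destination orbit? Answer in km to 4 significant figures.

Transfer time t = 24.51 hours = 88236 s, and t = π√(a_t³/μ).
So a_t = (μ t²/π²)^(1/3) = (5025 × (88236)² / π²)^(1/3) = 15826 km.
Since a_t = (r₁ + r₂)/2, r₂ = 2a_t − r₁ = 2×15826 − 3623 = 28029 km.

r₂ = 28030 km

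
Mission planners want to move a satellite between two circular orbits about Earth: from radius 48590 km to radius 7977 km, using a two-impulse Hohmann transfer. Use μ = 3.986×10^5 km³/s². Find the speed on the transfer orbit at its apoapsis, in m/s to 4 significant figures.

Semi-major axis of the transfer orbit: a_t = (48590 + 7977)/2 = 28283.5 km.
At apoapsis, r = 48590 km.
Vis-viva: v = √[μ(2/r − 1/a_t)] = √[3.986×10^5 × (2/48590 − 1/28283.5)] = 1.521 km/s.

v = 1521 m/s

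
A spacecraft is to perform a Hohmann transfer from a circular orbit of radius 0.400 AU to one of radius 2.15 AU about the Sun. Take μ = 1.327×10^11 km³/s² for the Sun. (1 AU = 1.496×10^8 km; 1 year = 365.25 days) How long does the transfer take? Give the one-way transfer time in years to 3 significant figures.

In km: r₁ = 0.400 × 1.496×10^8 = 5.984×10^7 km; r₂ = 2.15 × 1.496×10^8 = 3.2164×10^8 km.
Transfer-ellipse semi-major axis a_t = (r₁ + r₂)/2 = (5.984×10^7 + 3.2164×10^8)/2 = 1.9074×10^8 km.
By Kepler's third law the transfer-orbit period is T = 2π√(a_t³/μ), so t = T/2 = 2.272×10^7 s.
Converting: 2.272×10^7 s ÷ 3.15576×10^7 s/year (365.25 × 86400) = 0.720 years.

t = 0.720 years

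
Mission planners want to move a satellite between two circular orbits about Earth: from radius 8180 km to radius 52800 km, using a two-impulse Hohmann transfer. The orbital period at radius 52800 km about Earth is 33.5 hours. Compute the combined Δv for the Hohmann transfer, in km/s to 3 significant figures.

Δv = 3.53 km/s

From Kepler's third law T² = 4π²r³/μ at r = 52800 km, T = 33.5 hours = 33.5 × 3600 s = 1.206×10^5 s: μ = 4π²r³/T² = 3.99546×10^5 km³/s².
The Hohmann ellipse has a_t = (r₁ + r₂)/2 = 30490 km.
At r₁ the circular-orbit speed is v₁ = √(μ/r₁) = 6.989 km/s.
Transfer-orbit speed at r₁ (vis-viva equation): v_p = √[μ(2/r₁ − 1/a_t)] = 9.197 km/s.
First burn Δv₁ = |v_p − v₁| = 2.208 km/s.
Circular speed at r₂: v₂ = √(μ/r₂) = 2.751 km/s.
Transfer-orbit speed at r₂: v_a = √[μ(2/r₂ − 1/a_t)] = 1.425 km/s.
Second burn Δv₂ = |v₂ − v_a| = 1.326 km/s.
Total Δv = Δv₁ + Δv₂ = 3.534 km/s.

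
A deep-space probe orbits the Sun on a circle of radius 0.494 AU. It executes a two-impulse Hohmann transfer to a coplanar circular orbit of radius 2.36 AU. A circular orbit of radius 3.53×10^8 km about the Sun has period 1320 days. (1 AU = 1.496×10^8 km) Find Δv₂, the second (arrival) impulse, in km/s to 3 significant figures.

Δv₂ = 8.00 km/s

From Kepler's third law T² = 4π²r³/μ at r = 3.53×10^8 km, T = 1320 days = 1320 × 86400 s = 1.14048×10^8 s: μ = 4π²r³/T² = 1.33508×10^11 km³/s².
In km: r₁ = 0.494 × 1.496×10^8 = 7.39024×10^7 km; r₂ = 2.36 × 1.496×10^8 = 3.53056×10^8 km.
Transfer-ellipse semi-major axis a_t = (r₁ + r₂)/2 = (7.39024×10^7 + 3.53056×10^8)/2 = 2.134792×10^8 km.
On the circular orbit at r = 3.53056×10^8 km, v_c = √(μ/r) = 19.4461 km/s.
Vis-viva on the transfer ellipse at r = 3.53056×10^8 km gives v_t = √[μ(2/r − 1/a_t)] = 11.4415 km/s.
Δv₂ = |v_t − v_c| = |11.4415 − 19.4461| = 8.005 km/s.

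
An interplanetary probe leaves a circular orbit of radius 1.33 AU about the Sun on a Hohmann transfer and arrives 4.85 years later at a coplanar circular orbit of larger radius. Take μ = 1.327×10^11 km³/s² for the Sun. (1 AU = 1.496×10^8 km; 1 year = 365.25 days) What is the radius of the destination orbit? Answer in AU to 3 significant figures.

In km: r₁ = 1.33 × 1.496×10^8 = 1.98968×10^8 km.
Transfer time t = 4.85 years × 365.25 × 86400 s = 1.5305436×10^8 s, and t = π√(a_t³/μ).
So a_t = (μ t²/π²)^(1/3) = (1.327×10^11 × (1.5305436×10^8)² / π²)^(1/3) = 6.8038×10^8 km.
Since a_t = (r₁ + r₂)/2, r₂ = 2a_t − r₁ = 2×6.8038×10^8 − 1.98968×10^8 = 1.161792×10^9 km.
In AU: r₂ = 1.161792×10^9 / 1.496×10^8 = 7.77 AU.

r₂ = 7.77 AU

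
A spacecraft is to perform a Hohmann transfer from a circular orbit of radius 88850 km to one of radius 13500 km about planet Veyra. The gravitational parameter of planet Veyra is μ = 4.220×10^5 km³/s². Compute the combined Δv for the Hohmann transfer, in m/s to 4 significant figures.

The Hohmann ellipse has a_t = (r₁ + r₂)/2 = 51175 km.
Circular speed at r₁: v₁ = √(μ/r₁) = √(4.220×10^5/88850) = 2.179 km/s.
Transfer-orbit speed at r₁ (v² = μ(2/r − 1/a)): v_a = √[μ(2/r₁ − 1/a_t)] = 1.119 km/s.
First burn Δv₁ = |v_a − v₁| = 1.060 km/s.
Circular speed at r₂: v₂ = √(μ/r₂) = 5.591 km/s.
Transfer-orbit speed at r₂: v_p = √[μ(2/r₂ − 1/a_t)] = 7.367 km/s.
Second burn Δv₂ = |v₂ − v_p| = 1.776 km/s.
Δv = Δv₁ + Δv₂ = 1.060 + 1.776 = 2.836 km/s.

Δv = 2836 m/s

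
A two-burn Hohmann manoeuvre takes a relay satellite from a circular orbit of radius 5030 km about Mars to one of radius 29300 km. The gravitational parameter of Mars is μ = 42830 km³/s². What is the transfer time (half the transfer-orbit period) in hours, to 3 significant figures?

t = 9.48 hours

Semi-major axis of the transfer orbit: a_t = (5030 + 29300)/2 = 17165 km.
By Kepler's third law the transfer-orbit period is T = 2π√(a_t³/μ), so t = T/2 = 34140 s.
Converting: 34140 s ÷ 3600 s/hour = 9.48 hours.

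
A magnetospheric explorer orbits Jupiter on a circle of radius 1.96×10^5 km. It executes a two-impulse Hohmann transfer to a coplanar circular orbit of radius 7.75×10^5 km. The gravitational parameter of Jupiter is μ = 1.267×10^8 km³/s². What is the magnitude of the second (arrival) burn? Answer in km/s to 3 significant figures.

Transfer-ellipse semi-major axis a_t = (r₁ + r₂)/2 = (1.960×10^5 + 7.750×10^5)/2 = 4.855×10^5 km.
Circular speed at r = 7.750×10^5 km: v_c = √(μ/r) = 12.786 km/s.
Vis-viva on the transfer ellipse at r = 7.750×10^5 km gives v_t = √[μ(2/r − 1/a_t)] = 8.1240 km/s.
Δv₂ = |v_t − v_c| = |8.1240 − 12.786| = 4.662 km/s.

Δv₂ = 4.66 km/s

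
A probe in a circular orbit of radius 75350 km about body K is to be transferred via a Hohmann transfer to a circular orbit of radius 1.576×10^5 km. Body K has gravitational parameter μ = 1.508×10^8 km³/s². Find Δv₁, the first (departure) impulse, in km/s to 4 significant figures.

Δv₁ = 7.302 km/s

The Hohmann ellipse has a_t = (r₁ + r₂)/2 = 1.16475×10^5 km.
Circular speed at r = 75350 km: v_c = √(μ/r) = 44.736 km/s.
Transfer-orbit speed at the same r (vis-viva, a = a_t): v_t = √[μ(2/r − 1/a_t)] = 52.038 km/s.
Δv₁ = |v_t − v_c| = |52.038 − 44.736| = 7.302 km/s.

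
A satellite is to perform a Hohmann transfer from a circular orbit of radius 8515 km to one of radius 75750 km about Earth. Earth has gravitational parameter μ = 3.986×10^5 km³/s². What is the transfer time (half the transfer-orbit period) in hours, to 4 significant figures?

t = 11.95 hours

The Hohmann ellipse has a_t = (r₁ + r₂)/2 = 42132.5 km.
By Kepler's third law the transfer-orbit period is T = 2π√(a_t³/μ), so t = T/2 = 43030 s.
Converting: 43030 s ÷ 3600 s/hour = 11.95 hours.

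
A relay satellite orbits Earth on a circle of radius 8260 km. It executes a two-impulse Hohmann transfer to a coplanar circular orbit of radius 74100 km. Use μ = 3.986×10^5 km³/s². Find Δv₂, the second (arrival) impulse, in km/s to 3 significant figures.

Semi-major axis of the transfer orbit: a_t = (8260 + 74100)/2 = 41180 km.
Circular speed at r = 74100 km: v_c = √(μ/r) = 2.3193 km/s.
Vis-viva on the transfer ellipse at r = 74100 km gives v_t = √[μ(2/r − 1/a_t)] = 1.0387 km/s.
Δv₂ = |v_t − v_c| = |1.0387 − 2.3193| = 1.281 km/s.

Δv₂ = 1.28 km/s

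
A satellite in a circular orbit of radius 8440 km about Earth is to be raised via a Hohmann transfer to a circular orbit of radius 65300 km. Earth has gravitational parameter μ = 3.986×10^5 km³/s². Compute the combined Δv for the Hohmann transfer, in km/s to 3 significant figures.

Δv = 3.56 km/s

Transfer-ellipse semi-major axis a_t = (r₁ + r₂)/2 = (8440 + 65300)/2 = 36870 km.
Circular speed at r₁: v₁ = √(μ/r₁) = √(3.986×10^5/8440) = 6.87223 km/s.
Transfer-orbit speed at r₁ (vis-viva): v_p = √[μ(2/r₁ − 1/a_t)] = 9.14571 km/s.
First burn Δv₁ = |v_p − v₁| = 2.273 km/s.
At r₂, v₂ = √(μ/r₂) = 2.471 km/s.
Transfer-orbit speed at r₂: v_a = √[μ(2/r₂ − 1/a_t)] = 1.182 km/s.
Second burn Δv₂ = |v₂ − v_a| = 1.289 km/s.
Total Δv = Δv₁ + Δv₂ = 3.562 km/s.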